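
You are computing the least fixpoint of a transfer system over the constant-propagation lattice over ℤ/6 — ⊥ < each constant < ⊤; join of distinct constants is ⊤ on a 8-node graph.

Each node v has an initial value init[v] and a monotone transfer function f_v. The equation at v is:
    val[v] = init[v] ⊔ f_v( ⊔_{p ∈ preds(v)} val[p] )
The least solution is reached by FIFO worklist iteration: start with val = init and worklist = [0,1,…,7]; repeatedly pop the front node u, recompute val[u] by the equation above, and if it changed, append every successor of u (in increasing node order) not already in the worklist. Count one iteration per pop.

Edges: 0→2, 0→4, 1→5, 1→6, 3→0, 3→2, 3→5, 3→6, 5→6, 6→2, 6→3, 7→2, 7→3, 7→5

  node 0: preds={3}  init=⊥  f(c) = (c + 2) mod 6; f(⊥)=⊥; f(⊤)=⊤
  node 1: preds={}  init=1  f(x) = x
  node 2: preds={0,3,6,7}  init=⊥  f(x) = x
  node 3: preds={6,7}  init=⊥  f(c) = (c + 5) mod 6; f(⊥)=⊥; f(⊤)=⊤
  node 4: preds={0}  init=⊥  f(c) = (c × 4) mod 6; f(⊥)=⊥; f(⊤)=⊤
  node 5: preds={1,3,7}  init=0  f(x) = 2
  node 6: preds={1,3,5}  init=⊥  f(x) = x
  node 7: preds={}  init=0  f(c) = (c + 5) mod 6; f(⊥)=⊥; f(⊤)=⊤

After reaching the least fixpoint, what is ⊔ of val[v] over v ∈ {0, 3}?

⊤

Iteration log — 17 steps:
  step 1. node 0  ⊔preds=⊥  new=⊥  stable
  step 2. node 1  ⊔preds=⊥  new=1  stable
  step 3. node 2  ⊔preds=0  new=0  old=⊥  +wl: 
  step 4. node 3  ⊔preds=0  new=5  old=⊥  +wl: 0,2
  step 5. node 4  ⊔preds=⊥  new=⊥  stable
  step 6. node 5  ⊔preds=⊤  new=⊤  old=0  +wl: 
  step 7. node 6  ⊔preds=⊤  new=⊤  old=⊥  +wl: 3
  step 8. node 7  ⊔preds=⊥  new=0  stable
  step 9. node 0  ⊔preds=5  new=1  old=⊥  +wl: 4
  step 10. node 2  ⊔preds=⊤  new=⊤  old=0  +wl: 
  step 11. node 3  ⊔preds=⊤  new=⊤  old=5  +wl: 0,2,5,6
  step 12. node 4  ⊔preds=1  new=4  old=⊥  +wl: 
  step 13. node 0  ⊔preds=⊤  new=⊤  old=1  +wl: 4
  step 14. node 2  ⊔preds=⊤  new=⊤  stable
  step 15. node 5  ⊔preds=⊤  new=⊤  stable
  step 16. node 6  ⊔preds=⊤  new=⊤  stable
  step 17. node 4  ⊔preds=⊤  new=⊤  old=4  +wl: 

Least fixpoint reached:
  node 0: ⊤
  node 1: 1
  node 2: ⊤
  node 3: ⊤
  node 4: ⊤
  node 5: ⊤
  node 6: ⊤
  node 7: 0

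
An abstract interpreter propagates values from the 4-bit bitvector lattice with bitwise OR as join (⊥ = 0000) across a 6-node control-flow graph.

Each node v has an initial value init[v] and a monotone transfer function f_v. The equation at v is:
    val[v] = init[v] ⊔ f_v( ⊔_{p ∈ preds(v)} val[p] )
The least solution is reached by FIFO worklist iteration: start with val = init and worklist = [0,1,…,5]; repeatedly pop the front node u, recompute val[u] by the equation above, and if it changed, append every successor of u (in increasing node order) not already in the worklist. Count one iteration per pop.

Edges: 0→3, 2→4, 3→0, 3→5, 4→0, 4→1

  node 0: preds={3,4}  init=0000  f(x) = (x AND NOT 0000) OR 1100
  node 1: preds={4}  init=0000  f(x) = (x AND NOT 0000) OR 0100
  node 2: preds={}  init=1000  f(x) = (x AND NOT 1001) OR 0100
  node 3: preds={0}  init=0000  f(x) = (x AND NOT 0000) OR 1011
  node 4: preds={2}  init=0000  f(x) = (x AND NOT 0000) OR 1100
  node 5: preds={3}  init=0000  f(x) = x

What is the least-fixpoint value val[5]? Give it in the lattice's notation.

1111

Worklist (9 pops):
  #1 pop 0: in=0000 → 1100 (was 0000); enqueue []
  #2 pop 1: in=0000 → 0100 (was 0000); enqueue []
  #3 pop 2: in=0000 → 1100 (was 1000); enqueue []
  #4 pop 3: in=1100 → 1111 (was 0000); enqueue [0]
  #5 pop 4: in=1100 → 1100 (was 0000); enqueue [1]
  #6 pop 5: in=1111 → 1111 (was 0000); enqueue []
  #7 pop 0: in=1111 → 1111 (was 1100); enqueue [3]
  #8 pop 1: in=1100 → 1100 (was 0100); enqueue []
  #9 pop 3: in=1111 → 1111 (no change)

Fixpoint:
  val[0] = 1111
  val[1] = 1100
  val[2] = 1100
  val[3] = 1111
  val[4] = 1100
  val[5] = 1111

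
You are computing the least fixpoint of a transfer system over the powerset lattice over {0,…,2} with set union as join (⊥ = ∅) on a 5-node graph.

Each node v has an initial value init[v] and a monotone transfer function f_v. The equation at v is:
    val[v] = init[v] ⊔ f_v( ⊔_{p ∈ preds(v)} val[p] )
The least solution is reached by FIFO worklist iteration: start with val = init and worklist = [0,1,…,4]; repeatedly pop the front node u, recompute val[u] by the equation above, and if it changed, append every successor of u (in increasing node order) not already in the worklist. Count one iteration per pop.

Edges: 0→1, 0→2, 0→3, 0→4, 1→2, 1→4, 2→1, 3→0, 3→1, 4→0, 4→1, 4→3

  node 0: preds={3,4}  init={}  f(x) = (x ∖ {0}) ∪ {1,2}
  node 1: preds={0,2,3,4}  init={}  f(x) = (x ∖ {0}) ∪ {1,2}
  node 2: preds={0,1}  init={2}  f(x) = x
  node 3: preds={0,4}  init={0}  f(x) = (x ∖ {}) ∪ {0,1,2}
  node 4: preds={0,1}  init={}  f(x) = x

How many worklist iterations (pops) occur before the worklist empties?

Iteration log — 8 steps:
  step 1. node 0  ⊔preds={0}  new={1,2}  old={}  +wl: 
  step 2. node 1  ⊔preds={0,1,2}  new={1,2}  old={}  +wl: 
  step 3. node 2  ⊔preds={1,2}  new={1,2}  old={2}  +wl: 1
  step 4. node 3  ⊔preds={1,2}  new={0,1,2}  old={0}  +wl: 0
  step 5. node 4  ⊔preds={1,2}  new={1,2}  old={}  +wl: 3
  step 6. node 1  ⊔preds={0,1,2}  new={1,2}  stable
  step 7. node 0  ⊔preds={0,1,2}  new={1,2}  stable
  step 8. node 3  ⊔preds={1,2}  new={0,1,2}  stable

Least fixpoint reached:
  node 0: {1,2}
  node 1: {1,2}
  node 2: {1,2}
  node 3: {0,1,2}
  node 4: {1,2}

8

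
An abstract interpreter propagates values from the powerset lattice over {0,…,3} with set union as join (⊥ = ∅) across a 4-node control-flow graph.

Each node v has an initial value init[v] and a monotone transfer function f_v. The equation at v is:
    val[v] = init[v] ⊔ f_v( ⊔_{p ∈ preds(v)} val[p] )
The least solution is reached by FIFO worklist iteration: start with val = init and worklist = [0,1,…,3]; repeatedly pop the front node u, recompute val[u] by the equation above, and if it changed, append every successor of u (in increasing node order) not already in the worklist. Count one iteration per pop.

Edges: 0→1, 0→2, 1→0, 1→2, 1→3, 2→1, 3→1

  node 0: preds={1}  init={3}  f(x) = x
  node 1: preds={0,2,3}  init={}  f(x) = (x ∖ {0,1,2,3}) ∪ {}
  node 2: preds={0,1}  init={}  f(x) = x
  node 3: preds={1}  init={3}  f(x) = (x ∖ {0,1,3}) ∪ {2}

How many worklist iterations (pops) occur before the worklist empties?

5

Worklist (5 pops):
  #1 pop 0: in={} → {3} (no change)
  #2 pop 1: in={3} → {} (no change)
  #3 pop 2: in={3} → {3} (was {}); enqueue [1]
  #4 pop 3: in={} → {2,3} (was {3}); enqueue []
  #5 pop 1: in={2,3} → {} (no change)

Fixpoint:
  val[0] = {3}
  val[1] = {}
  val[2] = {3}
  val[3] = {2,3}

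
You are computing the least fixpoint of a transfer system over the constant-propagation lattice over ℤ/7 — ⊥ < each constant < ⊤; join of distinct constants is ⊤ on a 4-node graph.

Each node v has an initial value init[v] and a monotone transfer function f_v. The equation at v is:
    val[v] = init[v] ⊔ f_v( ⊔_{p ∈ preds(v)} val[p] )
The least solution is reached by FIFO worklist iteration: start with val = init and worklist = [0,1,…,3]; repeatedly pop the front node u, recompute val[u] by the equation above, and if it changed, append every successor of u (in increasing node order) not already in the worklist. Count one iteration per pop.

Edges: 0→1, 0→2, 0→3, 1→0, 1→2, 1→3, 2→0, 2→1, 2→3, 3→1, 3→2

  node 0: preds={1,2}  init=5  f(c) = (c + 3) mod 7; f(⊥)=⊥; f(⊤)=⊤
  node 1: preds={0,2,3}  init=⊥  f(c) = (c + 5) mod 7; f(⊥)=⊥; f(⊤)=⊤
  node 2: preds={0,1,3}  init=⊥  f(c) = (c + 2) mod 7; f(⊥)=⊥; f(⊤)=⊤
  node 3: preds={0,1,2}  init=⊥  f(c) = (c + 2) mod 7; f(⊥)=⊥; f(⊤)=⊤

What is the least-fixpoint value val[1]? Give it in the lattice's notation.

Worklist (9 pops):
  #1 pop 0: in=⊥ → 5 (no change)
  #2 pop 1: in=5 → 3 (was ⊥); enqueue [0]
  #3 pop 2: in=⊤ → ⊤ (was ⊥); enqueue [1]
  #4 pop 3: in=⊤ → ⊤ (was ⊥); enqueue [2]
  #5 pop 0: in=⊤ → ⊤ (was 5); enqueue [3]
  #6 pop 1: in=⊤ → ⊤ (was 3); enqueue [0]
  #7 pop 2: in=⊤ → ⊤ (no change)
  #8 pop 3: in=⊤ → ⊤ (no change)
  #9 pop 0: in=⊤ → ⊤ (no change)

Fixpoint:
  val[0] = ⊤
  val[1] = ⊤
  val[2] = ⊤
  val[3] = ⊤

⊤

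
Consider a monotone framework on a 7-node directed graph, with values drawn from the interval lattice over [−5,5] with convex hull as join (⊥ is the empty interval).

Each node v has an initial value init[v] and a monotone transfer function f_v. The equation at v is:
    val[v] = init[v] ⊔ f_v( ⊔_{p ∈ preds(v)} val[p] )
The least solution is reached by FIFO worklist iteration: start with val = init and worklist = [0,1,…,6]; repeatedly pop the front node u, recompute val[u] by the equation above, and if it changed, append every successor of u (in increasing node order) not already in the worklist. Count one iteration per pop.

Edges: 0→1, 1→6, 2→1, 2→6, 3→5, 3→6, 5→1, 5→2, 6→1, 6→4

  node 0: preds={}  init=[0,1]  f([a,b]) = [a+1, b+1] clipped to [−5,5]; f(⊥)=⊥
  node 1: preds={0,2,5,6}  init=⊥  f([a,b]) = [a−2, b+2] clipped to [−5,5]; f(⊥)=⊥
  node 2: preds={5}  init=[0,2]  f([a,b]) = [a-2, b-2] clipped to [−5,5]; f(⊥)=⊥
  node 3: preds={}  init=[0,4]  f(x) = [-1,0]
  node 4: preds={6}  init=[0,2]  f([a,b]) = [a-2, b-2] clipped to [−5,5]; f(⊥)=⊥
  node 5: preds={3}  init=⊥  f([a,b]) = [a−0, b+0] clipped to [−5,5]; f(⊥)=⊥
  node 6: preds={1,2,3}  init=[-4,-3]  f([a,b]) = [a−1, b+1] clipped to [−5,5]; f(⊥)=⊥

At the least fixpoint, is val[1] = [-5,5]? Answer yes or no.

Trace (12 dequeues):
  [1] u=0 | in ⊥ | out [0,1] | ==
  [2] u=1 | in [-4,2] | out [-5,4] | prev ⊥ | push {}
  [3] u=2 | in ⊥ | out [0,2] | ==
  [4] u=3 | in ⊥ | out [-1,4] | prev [0,4] | push {}
  [5] u=4 | in [-4,-3] | out [-5,2] | prev [0,2] | push {}
  [6] u=5 | in [-1,4] | out [-1,4] | prev ⊥ | push {1,2}
  [7] u=6 | in [-5,4] | out [-5,5] | prev [-4,-3] | push {4}
  [8] u=1 | in [-5,5] | out [-5,5] | prev [-5,4] | push {6}
  [9] u=2 | in [-1,4] | out [-3,2] | prev [0,2] | push {1}
  [10] u=4 | in [-5,5] | out [-5,3] | prev [-5,2] | push {}
  [11] u=6 | in [-5,5] | out [-5,5] | ==
  [12] u=1 | in [-5,5] | out [-5,5] | ==

Converged values:
  [0] [0,1]
  [1] [-5,5]
  [2] [-3,2]
  [3] [-1,4]
  [4] [-5,3]
  [5] [-1,4]
  [6] [-5,5]

yes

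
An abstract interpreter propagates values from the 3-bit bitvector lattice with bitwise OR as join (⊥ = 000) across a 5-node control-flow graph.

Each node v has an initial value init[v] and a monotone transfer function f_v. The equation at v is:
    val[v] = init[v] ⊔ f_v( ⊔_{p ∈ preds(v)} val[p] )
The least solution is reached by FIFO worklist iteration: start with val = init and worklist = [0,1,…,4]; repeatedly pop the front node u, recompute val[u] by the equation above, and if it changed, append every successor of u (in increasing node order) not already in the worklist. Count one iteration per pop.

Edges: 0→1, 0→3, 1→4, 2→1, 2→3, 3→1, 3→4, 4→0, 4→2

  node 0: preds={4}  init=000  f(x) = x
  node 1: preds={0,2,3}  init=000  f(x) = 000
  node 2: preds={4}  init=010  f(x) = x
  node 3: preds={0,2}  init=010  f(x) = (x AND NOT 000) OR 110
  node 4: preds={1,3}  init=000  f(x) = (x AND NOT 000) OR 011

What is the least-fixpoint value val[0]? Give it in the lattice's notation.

Worklist (12 pops):
  #1 pop 0: in=000 → 000 (no change)
  #2 pop 1: in=010 → 000 (no change)
  #3 pop 2: in=000 → 010 (no change)
  #4 pop 3: in=010 → 110 (was 010); enqueue [1]
  #5 pop 4: in=110 → 111 (was 000); enqueue [0,2]
  #6 pop 1: in=110 → 000 (no change)
  #7 pop 0: in=111 → 111 (was 000); enqueue [1,3]
  #8 pop 2: in=111 → 111 (was 010); enqueue []
  #9 pop 1: in=111 → 000 (no change)
  #10 pop 3: in=111 → 111 (was 110); enqueue [1,4]
  #11 pop 1: in=111 → 000 (no change)
  #12 pop 4: in=111 → 111 (no change)

Fixpoint:
  val[0] = 111
  val[1] = 000
  val[2] = 111
  val[3] = 111
  val[4] = 111

111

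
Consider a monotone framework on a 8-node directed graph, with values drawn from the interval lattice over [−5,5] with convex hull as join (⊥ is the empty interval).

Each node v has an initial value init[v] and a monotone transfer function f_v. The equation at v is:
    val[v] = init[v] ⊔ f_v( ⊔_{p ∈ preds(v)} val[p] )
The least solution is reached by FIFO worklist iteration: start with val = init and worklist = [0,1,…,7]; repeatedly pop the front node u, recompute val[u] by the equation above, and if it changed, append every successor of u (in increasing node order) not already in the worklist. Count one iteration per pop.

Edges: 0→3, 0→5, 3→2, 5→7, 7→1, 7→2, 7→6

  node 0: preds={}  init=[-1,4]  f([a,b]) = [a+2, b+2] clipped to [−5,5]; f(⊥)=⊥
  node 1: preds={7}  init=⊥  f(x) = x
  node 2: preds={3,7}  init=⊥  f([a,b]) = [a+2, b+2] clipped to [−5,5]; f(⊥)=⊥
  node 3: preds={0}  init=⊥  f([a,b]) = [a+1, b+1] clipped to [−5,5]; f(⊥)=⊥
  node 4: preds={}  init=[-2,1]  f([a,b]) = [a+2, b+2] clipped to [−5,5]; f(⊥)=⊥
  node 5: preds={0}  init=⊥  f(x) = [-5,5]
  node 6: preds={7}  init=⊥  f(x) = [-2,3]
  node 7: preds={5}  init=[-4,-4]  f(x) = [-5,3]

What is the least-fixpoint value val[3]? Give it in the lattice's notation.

[0,5]

Trace (11 dequeues):
  [1] u=0 | in ⊥ | out [-1,4] | ==
  [2] u=1 | in [-4,-4] | out [-4,-4] | prev ⊥ | push {}
  [3] u=2 | in [-4,-4] | out [-2,-2] | prev ⊥ | push {}
  [4] u=3 | in [-1,4] | out [0,5] | prev ⊥ | push {2}
  [5] u=4 | in ⊥ | out [-2,1] | ==
  [6] u=5 | in [-1,4] | out [-5,5] | prev ⊥ | push {}
  [7] u=6 | in [-4,-4] | out [-2,3] | prev ⊥ | push {}
  [8] u=7 | in [-5,5] | out [-5,3] | prev [-4,-4] | push {1,6}
  [9] u=2 | in [-5,5] | out [-3,5] | prev [-2,-2] | push {}
  [10] u=1 | in [-5,3] | out [-5,3] | prev [-4,-4] | push {}
  [11] u=6 | in [-5,3] | out [-2,3] | ==

Converged values:
  [0] [-1,4]
  [1] [-5,3]
  [2] [-3,5]
  [3] [0,5]
  [4] [-2,1]
  [5] [-5,5]
  [6] [-2,3]
  [7] [-5,3]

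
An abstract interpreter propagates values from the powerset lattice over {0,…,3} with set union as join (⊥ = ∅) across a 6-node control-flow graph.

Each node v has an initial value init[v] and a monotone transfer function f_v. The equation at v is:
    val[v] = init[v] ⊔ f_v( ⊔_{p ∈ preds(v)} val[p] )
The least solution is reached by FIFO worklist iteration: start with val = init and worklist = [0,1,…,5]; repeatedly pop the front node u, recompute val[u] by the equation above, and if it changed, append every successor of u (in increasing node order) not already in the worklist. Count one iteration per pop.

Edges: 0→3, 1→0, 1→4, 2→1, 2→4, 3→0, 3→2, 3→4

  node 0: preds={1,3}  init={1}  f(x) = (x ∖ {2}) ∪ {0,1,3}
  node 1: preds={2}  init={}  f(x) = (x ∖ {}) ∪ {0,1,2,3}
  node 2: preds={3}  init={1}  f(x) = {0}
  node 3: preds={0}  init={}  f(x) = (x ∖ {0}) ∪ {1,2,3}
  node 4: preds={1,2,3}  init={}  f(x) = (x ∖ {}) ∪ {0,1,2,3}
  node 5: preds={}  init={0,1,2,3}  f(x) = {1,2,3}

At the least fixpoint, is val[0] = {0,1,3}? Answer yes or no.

yes

Trace (9 dequeues):
  [1] u=0 | in {} | out {0,1,3} | prev {1} | push {}
  [2] u=1 | in {1} | out {0,1,2,3} | prev {} | push {0}
  [3] u=2 | in {} | out {0,1} | prev {1} | push {1}
  [4] u=3 | in {0,1,3} | out {1,2,3} | prev {} | push {2}
  [5] u=4 | in {0,1,2,3} | out {0,1,2,3} | prev {} | push {}
  [6] u=5 | in {} | out {0,1,2,3} | ==
  [7] u=0 | in {0,1,2,3} | out {0,1,3} | ==
  [8] u=1 | in {0,1} | out {0,1,2,3} | ==
  [9] u=2 | in {1,2,3} | out {0,1} | ==

Converged values:
  [0] {0,1,3}
  [1] {0,1,2,3}
  [2] {0,1}
  [3] {1,2,3}
  [4] {0,1,2,3}
  [5] {0,1,2,3}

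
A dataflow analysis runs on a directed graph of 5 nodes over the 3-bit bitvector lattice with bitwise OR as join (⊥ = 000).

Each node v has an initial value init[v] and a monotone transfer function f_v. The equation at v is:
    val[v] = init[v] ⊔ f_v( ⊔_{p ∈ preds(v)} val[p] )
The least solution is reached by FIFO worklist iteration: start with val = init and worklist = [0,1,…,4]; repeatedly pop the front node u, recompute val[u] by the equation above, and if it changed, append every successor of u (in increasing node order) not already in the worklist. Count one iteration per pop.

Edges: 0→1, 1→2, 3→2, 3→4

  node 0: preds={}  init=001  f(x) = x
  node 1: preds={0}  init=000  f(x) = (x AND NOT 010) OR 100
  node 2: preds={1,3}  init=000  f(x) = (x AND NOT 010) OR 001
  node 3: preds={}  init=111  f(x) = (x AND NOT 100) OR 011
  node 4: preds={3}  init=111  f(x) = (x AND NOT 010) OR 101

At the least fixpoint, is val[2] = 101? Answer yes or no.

Trace (5 dequeues):
  [1] u=0 | in 000 | out 001 | ==
  [2] u=1 | in 001 | out 101 | prev 000 | push {}
  [3] u=2 | in 111 | out 101 | prev 000 | push {}
  [4] u=3 | in 000 | out 111 | ==
  [5] u=4 | in 111 | out 111 | ==

Converged values:
  [0] 001
  [1] 101
  [2] 101
  [3] 111
  [4] 111

yes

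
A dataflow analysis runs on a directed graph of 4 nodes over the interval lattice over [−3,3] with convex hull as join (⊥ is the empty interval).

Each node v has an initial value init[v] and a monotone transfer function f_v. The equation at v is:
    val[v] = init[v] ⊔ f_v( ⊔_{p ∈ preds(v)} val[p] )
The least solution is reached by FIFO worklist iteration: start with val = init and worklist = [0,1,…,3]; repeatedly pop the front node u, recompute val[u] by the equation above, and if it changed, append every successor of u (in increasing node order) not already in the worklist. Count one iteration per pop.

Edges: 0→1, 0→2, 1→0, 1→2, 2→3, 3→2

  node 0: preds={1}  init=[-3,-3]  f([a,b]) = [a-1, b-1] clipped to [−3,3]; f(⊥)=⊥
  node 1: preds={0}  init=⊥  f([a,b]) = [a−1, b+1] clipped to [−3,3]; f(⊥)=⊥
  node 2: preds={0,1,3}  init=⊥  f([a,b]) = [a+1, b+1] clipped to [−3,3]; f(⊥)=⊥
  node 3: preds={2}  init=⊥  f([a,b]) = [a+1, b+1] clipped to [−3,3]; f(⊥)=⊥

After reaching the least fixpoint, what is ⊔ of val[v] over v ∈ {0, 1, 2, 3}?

[-3,3]

Worklist (10 pops):
  #1 pop 0: in=⊥ → [-3,-3] (no change)
  #2 pop 1: in=[-3,-3] → [-3,-2] (was ⊥); enqueue [0]
  #3 pop 2: in=[-3,-2] → [-2,-1] (was ⊥); enqueue []
  #4 pop 3: in=[-2,-1] → [-1,0] (was ⊥); enqueue [2]
  #5 pop 0: in=[-3,-2] → [-3,-3] (no change)
  #6 pop 2: in=[-3,0] → [-2,1] (was [-2,-1]); enqueue [3]
  #7 pop 3: in=[-2,1] → [-1,2] (was [-1,0]); enqueue [2]
  #8 pop 2: in=[-3,2] → [-2,3] (was [-2,1]); enqueue [3]
  #9 pop 3: in=[-2,3] → [-1,3] (was [-1,2]); enqueue [2]
  #10 pop 2: in=[-3,3] → [-2,3] (no change)

Fixpoint:
  val[0] = [-3,-3]
  val[1] = [-3,-2]
  val[2] = [-2,3]
  val[3] = [-1,3]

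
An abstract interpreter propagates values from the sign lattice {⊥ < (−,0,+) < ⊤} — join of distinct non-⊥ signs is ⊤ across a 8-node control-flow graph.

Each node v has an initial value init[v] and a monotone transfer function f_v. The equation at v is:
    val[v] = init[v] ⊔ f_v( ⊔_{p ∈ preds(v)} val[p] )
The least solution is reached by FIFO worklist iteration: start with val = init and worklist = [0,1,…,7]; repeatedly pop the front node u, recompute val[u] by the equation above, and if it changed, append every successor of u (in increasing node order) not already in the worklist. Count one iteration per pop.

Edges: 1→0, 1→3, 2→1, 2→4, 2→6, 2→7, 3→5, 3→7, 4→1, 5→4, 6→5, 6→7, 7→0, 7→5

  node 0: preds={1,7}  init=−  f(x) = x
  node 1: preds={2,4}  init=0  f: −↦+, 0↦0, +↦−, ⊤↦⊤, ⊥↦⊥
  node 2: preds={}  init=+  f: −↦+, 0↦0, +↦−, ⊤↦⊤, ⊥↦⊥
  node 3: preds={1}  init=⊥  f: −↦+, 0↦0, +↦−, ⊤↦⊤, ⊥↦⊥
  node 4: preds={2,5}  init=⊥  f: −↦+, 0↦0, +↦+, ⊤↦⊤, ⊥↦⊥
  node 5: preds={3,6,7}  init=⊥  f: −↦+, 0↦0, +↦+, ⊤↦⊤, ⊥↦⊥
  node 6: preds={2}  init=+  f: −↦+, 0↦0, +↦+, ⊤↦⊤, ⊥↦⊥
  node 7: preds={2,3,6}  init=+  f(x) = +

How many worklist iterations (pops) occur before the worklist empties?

12

Worklist (12 pops):
  #1 pop 0: in=⊤ → ⊤ (was −); enqueue []
  #2 pop 1: in=+ → ⊤ (was 0); enqueue [0]
  #3 pop 2: in=⊥ → + (no change)
  #4 pop 3: in=⊤ → ⊤ (was ⊥); enqueue []
  #5 pop 4: in=+ → + (was ⊥); enqueue [1]
  #6 pop 5: in=⊤ → ⊤ (was ⊥); enqueue [4]
  #7 pop 6: in=+ → + (no change)
  #8 pop 7: in=⊤ → + (no change)
  #9 pop 0: in=⊤ → ⊤ (no change)
  #10 pop 1: in=+ → ⊤ (no change)
  #11 pop 4: in=⊤ → ⊤ (was +); enqueue [1]
  #12 pop 1: in=⊤ → ⊤ (no change)

Fixpoint:
  val[0] = ⊤
  val[1] = ⊤
  val[2] = +
  val[3] = ⊤
  val[4] = ⊤
  val[5] = ⊤
  val[6] = +
  val[7] = +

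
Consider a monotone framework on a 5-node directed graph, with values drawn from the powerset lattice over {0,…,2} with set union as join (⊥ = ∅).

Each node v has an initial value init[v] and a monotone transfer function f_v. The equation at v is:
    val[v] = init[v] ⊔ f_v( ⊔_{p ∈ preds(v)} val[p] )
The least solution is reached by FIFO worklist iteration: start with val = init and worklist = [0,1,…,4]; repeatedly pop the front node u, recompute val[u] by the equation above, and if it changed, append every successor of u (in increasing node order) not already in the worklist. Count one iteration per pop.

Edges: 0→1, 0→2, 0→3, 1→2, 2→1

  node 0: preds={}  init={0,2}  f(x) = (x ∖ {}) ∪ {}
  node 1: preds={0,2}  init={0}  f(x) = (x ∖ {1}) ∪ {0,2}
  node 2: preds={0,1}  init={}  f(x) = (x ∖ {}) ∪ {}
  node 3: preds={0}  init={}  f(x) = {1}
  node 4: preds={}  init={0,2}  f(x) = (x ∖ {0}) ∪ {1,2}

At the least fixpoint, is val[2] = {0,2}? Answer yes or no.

yes

Iteration log — 6 steps:
  step 1. node 0  ⊔preds={}  new={0,2}  stable
  step 2. node 1  ⊔preds={0,2}  new={0,2}  old={0}  +wl: 
  step 3. node 2  ⊔preds={0,2}  new={0,2}  old={}  +wl: 1
  step 4. node 3  ⊔preds={0,2}  new={1}  old={}  +wl: 
  step 5. node 4  ⊔preds={}  new={0,1,2}  old={0,2}  +wl: 
  step 6. node 1  ⊔preds={0,2}  new={0,2}  stable

Least fixpoint reached:
  node 0: {0,2}
  node 1: {0,2}
  node 2: {0,2}
  node 3: {1}
  node 4: {0,1,2}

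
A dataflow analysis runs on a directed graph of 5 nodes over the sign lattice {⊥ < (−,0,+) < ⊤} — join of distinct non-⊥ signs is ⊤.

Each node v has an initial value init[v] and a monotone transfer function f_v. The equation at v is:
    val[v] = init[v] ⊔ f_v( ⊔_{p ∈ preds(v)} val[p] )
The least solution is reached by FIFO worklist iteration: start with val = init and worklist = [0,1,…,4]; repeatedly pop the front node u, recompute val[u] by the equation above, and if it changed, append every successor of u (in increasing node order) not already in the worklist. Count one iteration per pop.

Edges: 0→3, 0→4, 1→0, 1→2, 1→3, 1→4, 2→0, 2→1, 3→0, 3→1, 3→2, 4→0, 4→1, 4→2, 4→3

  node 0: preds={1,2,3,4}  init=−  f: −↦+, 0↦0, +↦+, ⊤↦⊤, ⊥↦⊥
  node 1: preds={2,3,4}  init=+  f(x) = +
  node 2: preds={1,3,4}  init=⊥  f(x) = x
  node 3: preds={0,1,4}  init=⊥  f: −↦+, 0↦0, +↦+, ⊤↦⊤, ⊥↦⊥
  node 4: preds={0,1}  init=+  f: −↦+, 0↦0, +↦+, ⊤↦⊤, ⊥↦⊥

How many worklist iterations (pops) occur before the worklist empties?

Trace (11 dequeues):
  [1] u=0 | in + | out ⊤ | prev − | push {}
  [2] u=1 | in + | out + | ==
  [3] u=2 | in + | out + | prev ⊥ | push {0,1}
  [4] u=3 | in ⊤ | out ⊤ | prev ⊥ | push {2}
  [5] u=4 | in ⊤ | out ⊤ | prev + | push {3}
  [6] u=0 | in ⊤ | out ⊤ | ==
  [7] u=1 | in ⊤ | out + | ==
  [8] u=2 | in ⊤ | out ⊤ | prev + | push {0,1}
  [9] u=3 | in ⊤ | out ⊤ | ==
  [10] u=0 | in ⊤ | out ⊤ | ==
  [11] u=1 | in ⊤ | out + | ==

Converged values:
  [0] ⊤
  [1] +
  [2] ⊤
  [3] ⊤
  [4] ⊤

11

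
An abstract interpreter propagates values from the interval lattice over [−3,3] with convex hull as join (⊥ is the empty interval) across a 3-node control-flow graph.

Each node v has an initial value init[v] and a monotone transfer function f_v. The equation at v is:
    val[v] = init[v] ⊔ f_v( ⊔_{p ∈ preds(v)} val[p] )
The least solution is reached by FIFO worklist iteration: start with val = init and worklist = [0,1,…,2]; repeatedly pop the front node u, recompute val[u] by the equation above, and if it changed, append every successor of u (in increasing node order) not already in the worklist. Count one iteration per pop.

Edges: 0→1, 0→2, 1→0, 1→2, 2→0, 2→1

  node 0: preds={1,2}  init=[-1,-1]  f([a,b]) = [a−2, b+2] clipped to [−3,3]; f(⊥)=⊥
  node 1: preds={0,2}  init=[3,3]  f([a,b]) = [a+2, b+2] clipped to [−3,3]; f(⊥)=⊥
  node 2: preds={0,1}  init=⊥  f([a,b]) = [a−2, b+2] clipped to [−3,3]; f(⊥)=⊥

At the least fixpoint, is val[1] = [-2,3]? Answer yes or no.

Worklist (7 pops):
  #1 pop 0: in=[3,3] → [-1,3] (was [-1,-1]); enqueue []
  #2 pop 1: in=[-1,3] → [1,3] (was [3,3]); enqueue [0]
  #3 pop 2: in=[-1,3] → [-3,3] (was ⊥); enqueue [1]
  #4 pop 0: in=[-3,3] → [-3,3] (was [-1,3]); enqueue [2]
  #5 pop 1: in=[-3,3] → [-1,3] (was [1,3]); enqueue [0]
  #6 pop 2: in=[-3,3] → [-3,3] (no change)
  #7 pop 0: in=[-3,3] → [-3,3] (no change)

Fixpoint:
  val[0] = [-3,3]
  val[1] = [-1,3]
  val[2] = [-3,3]

no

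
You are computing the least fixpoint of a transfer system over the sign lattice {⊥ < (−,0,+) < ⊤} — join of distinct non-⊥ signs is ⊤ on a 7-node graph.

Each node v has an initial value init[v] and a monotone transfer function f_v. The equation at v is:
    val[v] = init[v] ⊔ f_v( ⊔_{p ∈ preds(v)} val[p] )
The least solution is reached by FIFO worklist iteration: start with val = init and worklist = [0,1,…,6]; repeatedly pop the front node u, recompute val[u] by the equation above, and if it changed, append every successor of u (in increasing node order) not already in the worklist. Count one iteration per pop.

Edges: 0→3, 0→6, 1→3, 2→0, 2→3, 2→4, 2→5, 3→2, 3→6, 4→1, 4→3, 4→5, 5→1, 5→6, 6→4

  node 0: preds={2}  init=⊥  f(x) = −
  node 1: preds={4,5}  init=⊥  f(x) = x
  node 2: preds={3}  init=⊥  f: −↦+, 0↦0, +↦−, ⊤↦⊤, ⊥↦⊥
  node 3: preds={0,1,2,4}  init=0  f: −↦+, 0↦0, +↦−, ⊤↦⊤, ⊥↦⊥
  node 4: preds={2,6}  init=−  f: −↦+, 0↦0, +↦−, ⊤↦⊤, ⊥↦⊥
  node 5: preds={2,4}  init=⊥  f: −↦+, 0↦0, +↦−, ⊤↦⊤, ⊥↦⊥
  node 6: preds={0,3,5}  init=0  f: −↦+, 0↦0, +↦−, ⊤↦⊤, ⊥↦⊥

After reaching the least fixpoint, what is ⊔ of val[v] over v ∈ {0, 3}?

⊤

Iteration log — 14 steps:
  step 1. node 0  ⊔preds=⊥  new=−  old=⊥  +wl: 
  step 2. node 1  ⊔preds=−  new=−  old=⊥  +wl: 
  step 3. node 2  ⊔preds=0  new=0  old=⊥  +wl: 0
  step 4. node 3  ⊔preds=⊤  new=⊤  old=0  +wl: 2
  step 5. node 4  ⊔preds=0  new=⊤  old=−  +wl: 1,3
  step 6. node 5  ⊔preds=⊤  new=⊤  old=⊥  +wl: 
  step 7. node 6  ⊔preds=⊤  new=⊤  old=0  +wl: 4
  step 8. node 0  ⊔preds=0  new=−  stable
  step 9. node 2  ⊔preds=⊤  new=⊤  old=0  +wl: 0,5
  step 10. node 1  ⊔preds=⊤  new=⊤  old=−  +wl: 
  step 11. node 3  ⊔preds=⊤  new=⊤  stable
  step 12. node 4  ⊔preds=⊤  new=⊤  stable
  step 13. node 0  ⊔preds=⊤  new=−  stable
  step 14. node 5  ⊔preds=⊤  new=⊤  stable

Least fixpoint reached:
  node 0: −
  node 1: ⊤
  node 2: ⊤
  node 3: ⊤
  node 4: ⊤
  node 5: ⊤
  node 6: ⊤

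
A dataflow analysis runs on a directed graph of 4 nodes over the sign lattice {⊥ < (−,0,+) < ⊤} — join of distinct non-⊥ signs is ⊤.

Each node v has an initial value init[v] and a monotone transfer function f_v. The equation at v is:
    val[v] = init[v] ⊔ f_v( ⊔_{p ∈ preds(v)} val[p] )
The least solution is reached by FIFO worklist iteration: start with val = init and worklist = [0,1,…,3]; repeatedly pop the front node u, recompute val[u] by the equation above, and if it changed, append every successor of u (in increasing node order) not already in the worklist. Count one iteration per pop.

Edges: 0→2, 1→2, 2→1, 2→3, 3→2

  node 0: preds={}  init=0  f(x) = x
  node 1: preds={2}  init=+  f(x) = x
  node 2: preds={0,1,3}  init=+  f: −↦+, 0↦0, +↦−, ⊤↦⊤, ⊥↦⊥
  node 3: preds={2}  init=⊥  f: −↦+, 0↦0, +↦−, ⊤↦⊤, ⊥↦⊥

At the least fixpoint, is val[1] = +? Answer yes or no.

Iteration log — 6 steps:
  step 1. node 0  ⊔preds=⊥  new=0  stable
  step 2. node 1  ⊔preds=+  new=+  stable
  step 3. node 2  ⊔preds=⊤  new=⊤  old=+  +wl: 1
  step 4. node 3  ⊔preds=⊤  new=⊤  old=⊥  +wl: 2
  step 5. node 1  ⊔preds=⊤  new=⊤  old=+  +wl: 
  step 6. node 2  ⊔preds=⊤  new=⊤  stable

Least fixpoint reached:
  node 0: 0
  node 1: ⊤
  node 2: ⊤
  node 3: ⊤

no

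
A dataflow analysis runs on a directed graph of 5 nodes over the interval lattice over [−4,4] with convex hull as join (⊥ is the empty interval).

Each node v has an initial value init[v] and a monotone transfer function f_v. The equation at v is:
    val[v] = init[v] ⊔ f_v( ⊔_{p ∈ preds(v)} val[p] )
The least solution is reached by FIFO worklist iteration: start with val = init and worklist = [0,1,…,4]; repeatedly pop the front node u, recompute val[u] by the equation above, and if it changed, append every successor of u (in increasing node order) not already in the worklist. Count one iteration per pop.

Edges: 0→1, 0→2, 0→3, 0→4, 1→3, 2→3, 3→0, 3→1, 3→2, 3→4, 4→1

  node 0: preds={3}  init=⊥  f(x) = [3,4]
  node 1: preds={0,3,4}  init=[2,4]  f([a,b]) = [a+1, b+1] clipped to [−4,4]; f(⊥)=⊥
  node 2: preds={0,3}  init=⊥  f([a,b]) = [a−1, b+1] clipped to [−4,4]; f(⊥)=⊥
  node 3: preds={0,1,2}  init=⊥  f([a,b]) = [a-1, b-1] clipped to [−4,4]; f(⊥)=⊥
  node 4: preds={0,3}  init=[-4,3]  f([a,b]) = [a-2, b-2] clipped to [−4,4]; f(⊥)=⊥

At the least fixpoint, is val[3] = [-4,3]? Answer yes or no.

Iteration log — 9 steps:
  step 1. node 0  ⊔preds=⊥  new=[3,4]  old=⊥  +wl: 
  step 2. node 1  ⊔preds=[-4,4]  new=[-3,4]  old=[2,4]  +wl: 
  step 3. node 2  ⊔preds=[3,4]  new=[2,4]  old=⊥  +wl: 
  step 4. node 3  ⊔preds=[-3,4]  new=[-4,3]  old=⊥  +wl: 0,1,2
  step 5. node 4  ⊔preds=[-4,4]  new=[-4,3]  stable
  step 6. node 0  ⊔preds=[-4,3]  new=[3,4]  stable
  step 7. node 1  ⊔preds=[-4,4]  new=[-3,4]  stable
  step 8. node 2  ⊔preds=[-4,4]  new=[-4,4]  old=[2,4]  +wl: 3
  step 9. node 3  ⊔preds=[-4,4]  new=[-4,3]  stable

Least fixpoint reached:
  node 0: [3,4]
  node 1: [-3,4]
  node 2: [-4,4]
  node 3: [-4,3]
  node 4: [-4,3]

yes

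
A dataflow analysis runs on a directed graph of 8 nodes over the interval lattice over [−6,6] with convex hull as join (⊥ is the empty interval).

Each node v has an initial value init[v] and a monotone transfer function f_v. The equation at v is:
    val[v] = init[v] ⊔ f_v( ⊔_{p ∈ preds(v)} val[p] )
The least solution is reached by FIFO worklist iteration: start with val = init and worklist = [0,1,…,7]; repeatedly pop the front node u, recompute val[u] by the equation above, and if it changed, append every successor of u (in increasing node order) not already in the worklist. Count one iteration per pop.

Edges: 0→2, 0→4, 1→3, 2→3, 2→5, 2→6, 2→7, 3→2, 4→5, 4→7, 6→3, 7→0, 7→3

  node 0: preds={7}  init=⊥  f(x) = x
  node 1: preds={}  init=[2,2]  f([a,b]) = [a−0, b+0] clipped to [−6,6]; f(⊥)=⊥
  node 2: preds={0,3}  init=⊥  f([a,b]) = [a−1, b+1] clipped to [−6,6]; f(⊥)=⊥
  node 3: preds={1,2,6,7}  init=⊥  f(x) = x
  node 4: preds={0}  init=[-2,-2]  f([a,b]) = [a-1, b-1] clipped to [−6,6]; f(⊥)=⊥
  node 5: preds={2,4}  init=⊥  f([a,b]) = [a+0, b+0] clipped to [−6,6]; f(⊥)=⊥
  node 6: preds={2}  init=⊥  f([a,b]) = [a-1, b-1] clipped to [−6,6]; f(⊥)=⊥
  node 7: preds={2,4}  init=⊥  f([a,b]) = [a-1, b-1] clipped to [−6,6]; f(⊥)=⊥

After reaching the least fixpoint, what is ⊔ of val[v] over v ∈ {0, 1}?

[-6,5]

Trace (45 dequeues):
  [1] u=0 | in ⊥ | out ⊥ | ==
  [2] u=1 | in ⊥ | out [2,2] | ==
  [3] u=2 | in ⊥ | out ⊥ | ==
  [4] u=3 | in [2,2] | out [2,2] | prev ⊥ | push {2}
  [5] u=4 | in ⊥ | out [-2,-2] | ==
  [6] u=5 | in [-2,-2] | out [-2,-2] | prev ⊥ | push {}
  [7] u=6 | in ⊥ | out ⊥ | ==
  [8] u=7 | in [-2,-2] | out [-3,-3] | prev ⊥ | push {0,3}
  [9] u=2 | in [2,2] | out [1,3] | prev ⊥ | push {5,6,7}
  [10] u=0 | in [-3,-3] | out [-3,-3] | prev ⊥ | push {2,4}
  [11] u=3 | in [-3,3] | out [-3,3] | prev [2,2] | push {}
  [12] u=5 | in [-2,3] | out [-2,3] | prev [-2,-2] | push {}
  [13] u=6 | in [1,3] | out [0,2] | prev ⊥ | push {3}
  [14] u=7 | in [-2,3] | out [-3,2] | prev [-3,-3] | push {0}
  [15] u=2 | in [-3,3] | out [-4,4] | prev [1,3] | push {5,6,7}
  [16] u=4 | in [-3,-3] | out [-4,-2] | prev [-2,-2] | push {}
  [17] u=3 | in [-4,4] | out [-4,4] | prev [-3,3] | push {2}
  [18] u=0 | in [-3,2] | out [-3,2] | prev [-3,-3] | push {4}
  [19] u=5 | in [-4,4] | out [-4,4] | prev [-2,3] | push {}
  [20] u=6 | in [-4,4] | out [-5,3] | prev [0,2] | push {3}
  [21] u=7 | in [-4,4] | out [-5,3] | prev [-3,2] | push {0}
  [22] u=2 | in [-4,4] | out [-5,5] | prev [-4,4] | push {5,6,7}
  [23] u=4 | in [-3,2] | out [-4,1] | prev [-4,-2] | push {}
  [24] u=3 | in [-5,5] | out [-5,5] | prev [-4,4] | push {2}
  [25] u=0 | in [-5,3] | out [-5,3] | prev [-3,2] | push {4}
  [26] u=5 | in [-5,5] | out [-5,5] | prev [-4,4] | push {}
  [27] u=6 | in [-5,5] | out [-6,4] | prev [-5,3] | push {3}
  [28] u=7 | in [-5,5] | out [-6,4] | prev [-5,3] | push {0}
  [29] u=2 | in [-5,5] | out [-6,6] | prev [-5,5] | push {5,6,7}
  [30] u=4 | in [-5,3] | out [-6,2] | prev [-4,1] | push {}
  [31] u=3 | in [-6,6] | out [-6,6] | prev [-5,5] | push {2}
  [32] u=0 | in [-6,4] | out [-6,4] | prev [-5,3] | push {4}
  [33] u=5 | in [-6,6] | out [-6,6] | prev [-5,5] | push {}
  [34] u=6 | in [-6,6] | out [-6,5] | prev [-6,4] | push {3}
  [35] u=7 | in [-6,6] | out [-6,5] | prev [-6,4] | push {0}
  [36] u=2 | in [-6,6] | out [-6,6] | ==
  [37] u=4 | in [-6,4] | out [-6,3] | prev [-6,2] | push {5,7}
  [38] u=3 | in [-6,6] | out [-6,6] | ==
  [39] u=0 | in [-6,5] | out [-6,5] | prev [-6,4] | push {2,4}
  [40] u=5 | in [-6,6] | out [-6,6] | ==
  [41] u=7 | in [-6,6] | out [-6,5] | ==
  [42] u=2 | in [-6,6] | out [-6,6] | ==
  [43] u=4 | in [-6,5] | out [-6,4] | prev [-6,3] | push {5,7}
  [44] u=5 | in [-6,6] | out [-6,6] | ==
  [45] u=7 | in [-6,6] | out [-6,5] | ==

Converged values:
  [0] [-6,5]
  [1] [2,2]
  [2] [-6,6]
  [3] [-6,6]
  [4] [-6,4]
  [5] [-6,6]
  [6] [-6,5]
  [7] [-6,5]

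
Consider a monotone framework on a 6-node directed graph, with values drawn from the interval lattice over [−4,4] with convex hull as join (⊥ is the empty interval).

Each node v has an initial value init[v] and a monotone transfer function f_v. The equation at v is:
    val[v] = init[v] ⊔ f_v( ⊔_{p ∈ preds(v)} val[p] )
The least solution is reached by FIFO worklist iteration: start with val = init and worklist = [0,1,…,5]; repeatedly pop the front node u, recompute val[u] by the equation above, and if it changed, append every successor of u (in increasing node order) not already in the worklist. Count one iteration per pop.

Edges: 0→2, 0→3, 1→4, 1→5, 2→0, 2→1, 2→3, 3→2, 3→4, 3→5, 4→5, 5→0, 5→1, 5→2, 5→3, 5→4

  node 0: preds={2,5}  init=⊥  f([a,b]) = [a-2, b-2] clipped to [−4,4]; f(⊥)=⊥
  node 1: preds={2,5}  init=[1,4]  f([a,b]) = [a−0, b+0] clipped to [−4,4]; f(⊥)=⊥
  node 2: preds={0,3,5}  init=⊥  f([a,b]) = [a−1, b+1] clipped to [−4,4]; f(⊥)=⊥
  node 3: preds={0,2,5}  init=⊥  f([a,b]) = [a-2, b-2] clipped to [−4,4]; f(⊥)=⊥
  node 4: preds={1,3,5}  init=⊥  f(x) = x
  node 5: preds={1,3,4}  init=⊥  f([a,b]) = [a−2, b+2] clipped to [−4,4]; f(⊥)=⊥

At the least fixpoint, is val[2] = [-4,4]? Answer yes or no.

yes

Trace (18 dequeues):
  [1] u=0 | in ⊥ | out ⊥ | ==
  [2] u=1 | in ⊥ | out [1,4] | ==
  [3] u=2 | in ⊥ | out ⊥ | ==
  [4] u=3 | in ⊥ | out ⊥ | ==
  [5] u=4 | in [1,4] | out [1,4] | prev ⊥ | push {}
  [6] u=5 | in [1,4] | out [-1,4] | prev ⊥ | push {0,1,2,3,4}
  [7] u=0 | in [-1,4] | out [-3,2] | prev ⊥ | push {}
  [8] u=1 | in [-1,4] | out [-1,4] | prev [1,4] | push {5}
  [9] u=2 | in [-3,4] | out [-4,4] | prev ⊥ | push {0,1}
  [10] u=3 | in [-4,4] | out [-4,2] | prev ⊥ | push {2}
  [11] u=4 | in [-4,4] | out [-4,4] | prev [1,4] | push {}
  [12] u=5 | in [-4,4] | out [-4,4] | prev [-1,4] | push {3,4}
  [13] u=0 | in [-4,4] | out [-4,2] | prev [-3,2] | push {}
  [14] u=1 | in [-4,4] | out [-4,4] | prev [-1,4] | push {5}
  [15] u=2 | in [-4,4] | out [-4,4] | ==
  [16] u=3 | in [-4,4] | out [-4,2] | ==
  [17] u=4 | in [-4,4] | out [-4,4] | ==
  [18] u=5 | in [-4,4] | out [-4,4] | ==

Converged values:
  [0] [-4,2]
  [1] [-4,4]
  [2] [-4,4]
  [3] [-4,2]
  [4] [-4,4]
  [5] [-4,4]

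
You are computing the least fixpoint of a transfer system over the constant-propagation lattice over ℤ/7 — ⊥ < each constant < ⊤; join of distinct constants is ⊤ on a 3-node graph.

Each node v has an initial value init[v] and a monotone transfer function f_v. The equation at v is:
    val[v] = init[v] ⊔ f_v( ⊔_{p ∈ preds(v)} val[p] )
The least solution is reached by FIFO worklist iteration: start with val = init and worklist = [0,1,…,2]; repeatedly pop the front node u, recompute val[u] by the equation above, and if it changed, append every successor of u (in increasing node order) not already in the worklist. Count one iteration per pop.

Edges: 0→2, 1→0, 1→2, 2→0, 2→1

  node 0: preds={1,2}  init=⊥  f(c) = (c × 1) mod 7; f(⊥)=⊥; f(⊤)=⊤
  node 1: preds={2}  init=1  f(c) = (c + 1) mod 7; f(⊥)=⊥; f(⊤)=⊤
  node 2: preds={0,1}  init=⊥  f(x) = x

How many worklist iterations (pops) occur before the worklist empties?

9

Trace (9 dequeues):
  [1] u=0 | in 1 | out 1 | prev ⊥ | push {}
  [2] u=1 | in ⊥ | out 1 | ==
  [3] u=2 | in 1 | out 1 | prev ⊥ | push {0,1}
  [4] u=0 | in 1 | out 1 | ==
  [5] u=1 | in 1 | out ⊤ | prev 1 | push {0,2}
  [6] u=0 | in ⊤ | out ⊤ | prev 1 | push {}
  [7] u=2 | in ⊤ | out ⊤ | prev 1 | push {0,1}
  [8] u=0 | in ⊤ | out ⊤ | ==
  [9] u=1 | in ⊤ | out ⊤ | ==

Converged values:
  [0] ⊤
  [1] ⊤
  [2] ⊤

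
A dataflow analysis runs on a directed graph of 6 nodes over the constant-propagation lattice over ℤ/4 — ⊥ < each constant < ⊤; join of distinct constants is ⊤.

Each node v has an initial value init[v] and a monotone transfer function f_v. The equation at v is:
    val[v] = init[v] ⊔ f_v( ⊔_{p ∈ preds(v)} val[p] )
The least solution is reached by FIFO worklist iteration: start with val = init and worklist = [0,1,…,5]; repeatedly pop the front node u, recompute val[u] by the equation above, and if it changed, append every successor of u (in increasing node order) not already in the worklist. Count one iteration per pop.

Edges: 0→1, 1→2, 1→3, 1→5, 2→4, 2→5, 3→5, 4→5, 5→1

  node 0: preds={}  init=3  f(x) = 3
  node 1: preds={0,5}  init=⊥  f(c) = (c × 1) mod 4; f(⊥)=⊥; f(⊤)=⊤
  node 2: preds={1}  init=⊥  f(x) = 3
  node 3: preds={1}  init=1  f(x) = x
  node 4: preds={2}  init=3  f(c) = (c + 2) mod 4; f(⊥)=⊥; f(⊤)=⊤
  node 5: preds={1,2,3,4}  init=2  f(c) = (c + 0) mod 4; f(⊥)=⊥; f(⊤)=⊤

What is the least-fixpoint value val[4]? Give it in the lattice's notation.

⊤

Iteration log — 7 steps:
  step 1. node 0  ⊔preds=⊥  new=3  stable
  step 2. node 1  ⊔preds=⊤  new=⊤  old=⊥  +wl: 
  step 3. node 2  ⊔preds=⊤  new=3  old=⊥  +wl: 
  step 4. node 3  ⊔preds=⊤  new=⊤  old=1  +wl: 
  step 5. node 4  ⊔preds=3  new=⊤  old=3  +wl: 
  step 6. node 5  ⊔preds=⊤  new=⊤  old=2  +wl: 1
  step 7. node 1  ⊔preds=⊤  new=⊤  stable

Least fixpoint reached:
  node 0: 3
  node 1: ⊤
  node 2: 3
  node 3: ⊤
  node 4: ⊤
  node 5: ⊤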